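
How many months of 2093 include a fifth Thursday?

5

A month has five Thursdays exactly when Thursday falls within its first (length − 28) days.
Jan: 31 days, starts Thu → 5 of Thu, Fri, Sat ✓
Feb: 28 days, starts Sun → 5 of (none)
Mar: 31 days, starts Sun → 5 of Sun, Mon, Tue
Apr: 30 days, starts Wed → 5 of Wed, Thu ✓
May: 31 days, starts Fri → 5 of Fri, Sat, Sun
Jun: 30 days, starts Mon → 5 of Mon, Tue
Jul: 31 days, starts Wed → 5 of Wed, Thu, Fri ✓
Aug: 31 days, starts Sat → 5 of Sat, Sun, Mon
Sep: 30 days, starts Tue → 5 of Tue, Wed
Oct: 31 days, starts Thu → 5 of Thu, Fri, Sat ✓
Nov: 30 days, starts Sun → 5 of Sun, Mon
Dec: 31 days, starts Tue → 5 of Tue, Wed, Thu ✓
Months with five Thursdays: Jan, Apr, Jul, Oct, Dec.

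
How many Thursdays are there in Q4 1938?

1938-10-01 is a Saturday.
From 1938-10-01 to 1938-12-31 is 92 days inclusive.
92 = 7 × 13 + 1, so there are 13 full weeks plus 1 extra day.
Each full week contributes one Thursday: 13 so far.
The 1 extra day is Sat — none qualify.
Total: 13 + 0 = 13.

13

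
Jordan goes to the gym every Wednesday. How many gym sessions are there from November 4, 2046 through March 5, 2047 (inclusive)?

November 4, 2046 is a Sunday.
That's 122 days from start to end, counting both.
122 = 7 × 17 + 3, so there are 17 full weeks plus 3 extra days.
Each full week contributes one Wednesday: 17 so far.
The 3 extra days are Sunday, Monday, Tuesday — none qualify.
Total: 17 + 0 = 17.

17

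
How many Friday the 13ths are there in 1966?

1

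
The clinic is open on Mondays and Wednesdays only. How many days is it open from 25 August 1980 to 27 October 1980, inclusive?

25 August 1980 is a Monday.
The range spans 64 days (inclusive of both endpoints).
64 = 7 × 9 + 1, so there are 9 full weeks plus 1 extra day.
Each full week contributes 2 days from the set (Mon, Wed): 9 × 2 = 18.
The 1 extra day is Mon — 1 of them qualifies.
Total: 18 + 1 = 19.

19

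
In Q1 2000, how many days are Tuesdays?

Jan 1, 2000 is a Saturday.
That's 91 days from start to end, counting both.
91 = 7 × 13, so the span is exactly 13 full weeks.
Each full week contributes one Tuesday: 13 so far.

13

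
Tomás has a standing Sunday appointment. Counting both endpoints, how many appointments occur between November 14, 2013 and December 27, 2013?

6

November 14, 2013 is a Thursday.
The range spans 44 days (inclusive of both endpoints).
44 = 7 × 6 + 2, so there are 6 full weeks plus 2 extra days.
Each full week contributes one Sunday: 6 so far.
The 2 extra days are Thursday, Friday — none qualify.
Total: 6 + 0 = 6.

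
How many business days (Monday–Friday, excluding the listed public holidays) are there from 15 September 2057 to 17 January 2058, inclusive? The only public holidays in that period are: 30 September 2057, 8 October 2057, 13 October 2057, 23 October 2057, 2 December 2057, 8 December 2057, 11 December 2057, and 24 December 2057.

85

15 September 2057 is a Saturday.
From 15 September 2057 to 17 January 2058 is 125 days inclusive.
125 = 7 × 17 + 6, so there are 17 full weeks plus 6 extra days.
Each full week contributes 5 weekdays (Mon–Fri): 17 × 5 = 85.
The 6 extra days are Saturday, Sunday, Monday, Tuesday, Wednesday, Thursday — 4 of them qualify.
Total: 85 + 4 = 89.
Holidays: 30 September 2057 (Sun); 8 October 2057 (Mon); 13 October 2057 (Sat); 23 October 2057 (Tue); 2 December 2057 (Sun); 8 December 2057 (Sat); 11 December 2057 (Tue); 24 December 2057 (Mon).
4 of the 8 holidays fall on weekdays; the rest are weekends and were already excluded.
Business days: 89 − 4 = 85.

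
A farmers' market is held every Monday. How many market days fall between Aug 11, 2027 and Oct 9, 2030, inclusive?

165 Mondays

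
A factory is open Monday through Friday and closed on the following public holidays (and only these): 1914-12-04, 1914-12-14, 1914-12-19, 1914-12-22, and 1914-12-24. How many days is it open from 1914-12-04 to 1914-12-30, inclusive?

1914-12-04 is a Friday.
The range spans 27 days (inclusive of both endpoints).
27 = 7 × 3 + 6, so there are 3 full weeks plus 6 extra days.
Each full week contributes 5 weekdays (Mon–Fri): 3 × 5 = 15.
The 6 extra days are Friday, Saturday, Sunday, Monday, Tuesday, Wednesday — 4 of them qualify.
Total: 15 + 4 = 19.
Holidays: 1914-12-04 (Fri); 1914-12-14 (Mon); 1914-12-19 (Sat); 1914-12-22 (Tue); 1914-12-24 (Thu).
4 of the 5 holidays fall on weekdays; the rest are weekends and were already excluded.
Business days: 19 − 4 = 15.

15 business days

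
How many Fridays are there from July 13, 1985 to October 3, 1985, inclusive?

11

July 13, 1985 is a Saturday.
That's 83 days from start to end, counting both.
83 = 7 × 11 + 6, so there are 11 full weeks plus 6 extra days.
Each full week contributes one Friday: 11 so far.
The 6 extra days are Sat, Sun, Mon, Tue, Wed, Thu — none qualify.
Total: 11 + 0 = 11.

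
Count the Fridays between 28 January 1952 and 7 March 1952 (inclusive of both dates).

28 January 1952 is a Monday.
From 28 January 1952 to 7 March 1952 is 40 days inclusive.
40 = 7 × 5 + 5, so there are 5 full weeks plus 5 extra days.
Each full week contributes one Friday: 5 so far.
The 5 extra days are Mon, Tue, Wed, Thu, Fri — 1 of them qualifies.
Total: 5 + 1 = 6.

6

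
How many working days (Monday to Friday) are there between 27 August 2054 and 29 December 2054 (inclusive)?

27 August 2054 is a Thursday.
The range spans 125 days (inclusive of both endpoints).
125 = 7 × 17 + 6, so there are 17 full weeks plus 6 extra days.
Each full week contributes 5 weekdays (Mon–Fri): 17 × 5 = 85.
The 6 extra days are Thursday, Friday, Saturday, Sunday, Monday, Tuesday — 4 of them qualify.
Total: 85 + 4 = 89.

89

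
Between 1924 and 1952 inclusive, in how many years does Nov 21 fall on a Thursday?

Day of week of November 21 in each year:
1924: Fri, 1925: Sat, 1926: Sun, 1927: Mon, 1928: Wed, 1929: Thu ✓, 1930: Fri, 1931: Sat, 1932: Mon, 1933: Tue, 1934: Wed, 1935: Thu ✓, 1936: Sat, 1937: Sun, 1938: Mon, 1939: Tue, 1940: Thu ✓, 1941: Fri, 1942: Sat, 1943: Sun, 1944: Tue, 1945: Wed, 1946: Thu ✓, 1947: Fri, 1948: Sun, 1949: Mon, 1950: Tue, 1951: Wed, 1952: Fri
Thursdays: 1929, 1935, 1940, 1946.

4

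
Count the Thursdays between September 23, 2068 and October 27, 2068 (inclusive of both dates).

September 23, 2068 is a Sunday.
That's 35 days from start to end, counting both.
35 = 7 × 5, so the span is exactly 5 full weeks.
Each full week contributes one Thursday: 5 so far.
Total: 5.

5 Thursdays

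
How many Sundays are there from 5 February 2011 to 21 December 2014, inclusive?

203 Sundays

5 February 2011 is a Saturday.
That's 1416 days from start to end, counting both.
1416 = 7 × 202 + 2, so there are 202 full weeks plus 2 extra days.
Each full week contributes one Sunday: 202 so far.
The 2 extra days are Saturday, Sunday — 1 of them qualifies.
Total: 202 + 1 = 203.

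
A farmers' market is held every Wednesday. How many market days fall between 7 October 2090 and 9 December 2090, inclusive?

7 October 2090 is a Saturday.
That's 64 days from start to end, counting both.
64 = 7 × 9 + 1, so there are 9 full weeks plus 1 extra day.
Each full week contributes one Wednesday: 9 so far.
The 1 extra day is Sat — none qualify.
Total: 9 + 0 = 9.

9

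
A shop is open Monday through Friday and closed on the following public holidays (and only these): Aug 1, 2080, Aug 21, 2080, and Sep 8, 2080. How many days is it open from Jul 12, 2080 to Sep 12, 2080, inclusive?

43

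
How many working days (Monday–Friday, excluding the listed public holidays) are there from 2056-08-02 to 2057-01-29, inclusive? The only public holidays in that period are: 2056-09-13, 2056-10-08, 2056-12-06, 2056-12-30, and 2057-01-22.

126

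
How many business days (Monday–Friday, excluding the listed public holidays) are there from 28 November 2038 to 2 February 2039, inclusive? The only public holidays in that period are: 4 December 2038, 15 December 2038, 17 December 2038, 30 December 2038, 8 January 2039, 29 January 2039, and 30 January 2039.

28 November 2038 is a Sunday.
From 28 November 2038 to 2 February 2039 is 67 days inclusive.
67 = 7 × 9 + 4, so there are 9 full weeks plus 4 extra days.
Each full week contributes 5 weekdays (Mon–Fri): 9 × 5 = 45.
The 4 extra days are Sunday, Monday, Tuesday, Wednesday — 3 of them qualify.
Total: 45 + 3 = 48.
Holidays: 4 December 2038 (Sat); 15 December 2038 (Wed); 17 December 2038 (Fri); 30 December 2038 (Thu); 8 January 2039 (Sat); 29 January 2039 (Sat); 30 January 2039 (Sun).
3 of the 7 holidays fall on weekdays; the rest are weekends and were already excluded.
Business days: 48 − 3 = 45.

45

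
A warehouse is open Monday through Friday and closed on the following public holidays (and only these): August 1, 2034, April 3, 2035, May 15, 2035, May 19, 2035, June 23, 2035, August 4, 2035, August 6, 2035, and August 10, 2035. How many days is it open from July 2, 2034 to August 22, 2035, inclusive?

293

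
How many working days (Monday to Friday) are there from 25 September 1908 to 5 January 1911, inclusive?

595 weekdays

25 September 1908 is a Friday.
The range spans 833 days (inclusive of both endpoints).
833 = 7 × 119, so the span is exactly 119 full weeks.
Each full week contributes 5 weekdays (Mon–Fri): 119 × 5 = 595.
Total: 595.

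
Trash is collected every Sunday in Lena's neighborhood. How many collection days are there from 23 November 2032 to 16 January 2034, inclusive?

23 November 2032 is a Tuesday.
The range spans 420 days (inclusive of both endpoints).
420 = 7 × 60, so the span is exactly 60 full weeks.
Each full week contributes one Sunday: 60 so far.
Total: 60.

60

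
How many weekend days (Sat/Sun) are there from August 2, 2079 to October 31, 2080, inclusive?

August 2, 2079 is a Wednesday.
From August 2, 2079 to October 31, 2080 is 457 days inclusive.
457 = 7 × 65 + 2, so there are 65 full weeks plus 2 extra days.
Each full week contributes 2 weekend days (Sat, Sun): 65 × 2 = 130.
The 2 extra days are Wednesday, Thursday — none qualify.
Total: 130 + 0 = 130.

130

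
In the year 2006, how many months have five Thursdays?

4

A month has five Thursdays exactly when Thursday falls within its first (length − 28) days.
Jan: 31 days, starts Sun → 5 of Sun, Mon, Tue
Feb: 28 days, starts Wed → 5 of (none)
Mar: 31 days, starts Wed → 5 of Wed, Thu, Fri ✓
Apr: 30 days, starts Sat → 5 of Sat, Sun
May: 31 days, starts Mon → 5 of Mon, Tue, Wed
Jun: 30 days, starts Thu → 5 of Thu, Fri ✓
Jul: 31 days, starts Sat → 5 of Sat, Sun, Mon
Aug: 31 days, starts Tue → 5 of Tue, Wed, Thu ✓
Sep: 30 days, starts Fri → 5 of Fri, Sat
Oct: 31 days, starts Sun → 5 of Sun, Mon, Tue
Nov: 30 days, starts Wed → 5 of Wed, Thu ✓
Dec: 31 days, starts Fri → 5 of Fri, Sat, Sun
Months with five Thursdays: Mar, Jun, Aug, Nov.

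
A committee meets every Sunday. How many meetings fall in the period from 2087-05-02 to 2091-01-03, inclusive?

2087-05-02 is a Friday.
The range spans 1343 days (inclusive of both endpoints).
1343 = 7 × 191 + 6, so there are 191 full weeks plus 6 extra days.
Each full week contributes one Sunday: 191 so far.
The 6 extra days are Friday, Saturday, Sunday, Monday, Tuesday, Wednesday — 1 of them qualifies.
Total: 191 + 1 = 192.

192 Sundays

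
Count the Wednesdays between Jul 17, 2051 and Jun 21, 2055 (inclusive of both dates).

Jul 17, 2051 is a Monday.
That's 1436 days from start to end, counting both.
1436 = 7 × 205 + 1, so there are 205 full weeks plus 1 extra day.
Each full week contributes one Wednesday: 205 so far.
The 1 extra day is Monday — none qualify.
Total: 205 + 0 = 205.

205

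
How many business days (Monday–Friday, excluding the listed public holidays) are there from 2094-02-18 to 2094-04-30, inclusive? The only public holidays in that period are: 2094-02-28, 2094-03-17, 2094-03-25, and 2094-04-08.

49

2094-02-18 is a Thursday.
From 2094-02-18 to 2094-04-30 is 72 days inclusive.
72 = 7 × 10 + 2, so there are 10 full weeks plus 2 extra days.
Each full week contributes 5 weekdays (Mon–Fri): 10 × 5 = 50.
The 2 extra days are Thu, Fri — 2 of them qualify.
Total: 50 + 2 = 52.
Holidays: 2094-02-28 (Sun); 2094-03-17 (Wed); 2094-03-25 (Thu); 2094-04-08 (Thu).
3 of the 4 holidays fall on weekdays; the rest are weekends and were already excluded.
Business days: 52 − 3 = 49.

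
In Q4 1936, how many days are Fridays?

October 1, 1936 is a Thursday.
That's 92 days from start to end, counting both.
92 = 7 × 13 + 1, so there are 13 full weeks plus 1 extra day.
Each full week contributes one Friday: 13 so far.
The 1 extra day is Thu — none qualify.
Total: 13 + 0 = 13.

13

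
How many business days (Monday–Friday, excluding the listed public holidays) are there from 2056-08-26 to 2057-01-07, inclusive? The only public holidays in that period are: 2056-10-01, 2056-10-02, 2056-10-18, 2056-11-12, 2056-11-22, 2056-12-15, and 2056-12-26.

90 business days

2056-08-26 is a Saturday.
From 2056-08-26 to 2057-01-07 is 135 days inclusive.
135 = 7 × 19 + 2, so there are 19 full weeks plus 2 extra days.
Each full week contributes 5 weekdays (Mon–Fri): 19 × 5 = 95.
The 2 extra days are Sat, Sun — none qualify.
Total: 95 + 0 = 95.
Holidays: 2056-10-01 (Sun); 2056-10-02 (Mon); 2056-10-18 (Wed); 2056-11-12 (Sun); 2056-11-22 (Wed); 2056-12-15 (Fri); 2056-12-26 (Tue).
5 of the 7 holidays fall on weekdays; the rest are weekends and were already excluded.
Business days: 95 − 5 = 90.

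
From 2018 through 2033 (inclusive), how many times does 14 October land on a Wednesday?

2

Day of week of October 14 in each year:
2018: Sun, 2019: Mon, 2020: Wed ✓, 2021: Thu, 2022: Fri, 2023: Sat, 2024: Mon, 2025: Tue, 2026: Wed ✓, 2027: Thu, 2028: Sat, 2029: Sun, 2030: Mon, 2031: Tue, 2032: Thu, 2033: Fri
Wednesdays: 2020, 2026.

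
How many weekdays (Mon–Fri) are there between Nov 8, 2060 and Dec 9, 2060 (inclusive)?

Nov 8, 2060 is a Monday.
The range spans 32 days (inclusive of both endpoints).
32 = 7 × 4 + 4, so there are 4 full weeks plus 4 extra days.
Each full week contributes 5 weekdays (Mon–Fri): 4 × 5 = 20.
The 4 extra days are Mon, Tue, Wed, Thu — 4 of them qualify.
Total: 20 + 4 = 24.

24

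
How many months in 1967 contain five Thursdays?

4

A month has five Thursdays exactly when Thursday falls within its first (length − 28) days.
Jan: 31 days, starts Sun → 5 of Sun, Mon, Tue
Feb: 28 days, starts Wed → 5 of (none)
Mar: 31 days, starts Wed → 5 of Wed, Thu, Fri ✓
Apr: 30 days, starts Sat → 5 of Sat, Sun
May: 31 days, starts Mon → 5 of Mon, Tue, Wed
Jun: 30 days, starts Thu → 5 of Thu, Fri ✓
Jul: 31 days, starts Sat → 5 of Sat, Sun, Mon
Aug: 31 days, starts Tue → 5 of Tue, Wed, Thu ✓
Sep: 30 days, starts Fri → 5 of Fri, Sat
Oct: 31 days, starts Sun → 5 of Sun, Mon, Tue
Nov: 30 days, starts Wed → 5 of Wed, Thu ✓
Dec: 31 days, starts Fri → 5 of Fri, Sat, Sun
Months with five Thursdays: Mar, Jun, Aug, Nov.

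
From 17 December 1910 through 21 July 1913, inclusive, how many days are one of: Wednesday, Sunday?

17 December 1910 is a Saturday.
That's 948 days from start to end, counting both.
948 = 7 × 135 + 3, so there are 135 full weeks plus 3 extra days.
Each full week contributes 2 days from the set (Wed, Sun): 135 × 2 = 270.
The 3 extra days are Sat, Sun, Mon — 1 of them qualifies.
Total: 270 + 1 = 271.

271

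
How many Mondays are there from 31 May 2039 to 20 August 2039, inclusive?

31 May 2039 is a Tuesday.
From 31 May 2039 to 20 August 2039 is 82 days inclusive.
82 = 7 × 11 + 5, so there are 11 full weeks plus 5 extra days.
Each full week contributes one Monday: 11 so far.
The 5 extra days are Tuesday, Wednesday, Thursday, Friday, Saturday — none qualify.
Total: 11 + 0 = 11.

11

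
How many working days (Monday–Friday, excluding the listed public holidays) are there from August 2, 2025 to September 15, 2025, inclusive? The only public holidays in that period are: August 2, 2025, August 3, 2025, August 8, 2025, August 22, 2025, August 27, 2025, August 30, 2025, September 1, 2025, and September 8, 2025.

26 working days

August 2, 2025 is a Saturday.
From August 2, 2025 to September 15, 2025 is 45 days inclusive.
45 = 7 × 6 + 3, so there are 6 full weeks plus 3 extra days.
Each full week contributes 5 weekdays (Mon–Fri): 6 × 5 = 30.
The 3 extra days are Saturday, Sunday, Monday — 1 of them qualifies.
Total: 30 + 1 = 31.
Holidays: August 2, 2025 (Sat); August 3, 2025 (Sun); August 8, 2025 (Fri); August 22, 2025 (Fri); August 27, 2025 (Wed); August 30, 2025 (Sat); September 1, 2025 (Mon); September 8, 2025 (Mon).
5 of the 8 holidays fall on weekdays; the rest are weekends and were already excluded.
Business days: 31 − 5 = 26.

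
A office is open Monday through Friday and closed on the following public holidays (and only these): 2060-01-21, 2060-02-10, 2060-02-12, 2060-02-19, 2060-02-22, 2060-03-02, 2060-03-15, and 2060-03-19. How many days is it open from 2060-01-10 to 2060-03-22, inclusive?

2060-01-10 is a Saturday.
That's 73 days from start to end, counting both.
73 = 7 × 10 + 3, so there are 10 full weeks plus 3 extra days.
Each full week contributes 5 weekdays (Mon–Fri): 10 × 5 = 50.
The 3 extra days are Sat, Sun, Mon — 1 of them qualifies.
Total: 50 + 1 = 51.
Holidays: 2060-01-21 (Wed); 2060-02-10 (Tue); 2060-02-12 (Thu); 2060-02-19 (Thu); 2060-02-22 (Sun); 2060-03-02 (Tue); 2060-03-15 (Mon); 2060-03-19 (Fri).
7 of the 8 holidays fall on weekdays; the rest are weekends and were already excluded.
Business days: 51 − 7 = 44.

44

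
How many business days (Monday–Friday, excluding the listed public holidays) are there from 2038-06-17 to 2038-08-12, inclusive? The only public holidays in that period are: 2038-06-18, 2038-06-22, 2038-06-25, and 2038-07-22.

37

2038-06-17 is a Thursday.
From 2038-06-17 to 2038-08-12 is 57 days inclusive.
57 = 7 × 8 + 1, so there are 8 full weeks plus 1 extra day.
Each full week contributes 5 weekdays (Mon–Fri): 8 × 5 = 40.
The 1 extra day is Thu — 1 of them qualifies.
Total: 40 + 1 = 41.
Holidays: 2038-06-18 (Fri); 2038-06-22 (Tue); 2038-06-25 (Fri); 2038-07-22 (Thu).
All 4 holidays fall on weekdays, so subtract 4.
Business days: 41 − 4 = 37.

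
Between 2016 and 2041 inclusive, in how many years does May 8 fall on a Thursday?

3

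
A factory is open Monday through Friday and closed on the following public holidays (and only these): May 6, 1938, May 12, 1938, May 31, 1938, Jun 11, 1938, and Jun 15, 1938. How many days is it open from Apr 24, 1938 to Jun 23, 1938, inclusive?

40

Apr 24, 1938 is a Sunday.
That's 61 days from start to end, counting both.
61 = 7 × 8 + 5, so there are 8 full weeks plus 5 extra days.
Each full week contributes 5 weekdays (Mon–Fri): 8 × 5 = 40.
The 5 extra days are Sun, Mon, Tue, Wed, Thu — 4 of them qualify.
Total: 40 + 4 = 44.
Holidays: May 6, 1938 (Fri); May 12, 1938 (Thu); May 31, 1938 (Tue); Jun 11, 1938 (Sat); Jun 15, 1938 (Wed).
4 of the 5 holidays fall on weekdays; the rest are weekends and were already excluded.
Business days: 44 − 4 = 40.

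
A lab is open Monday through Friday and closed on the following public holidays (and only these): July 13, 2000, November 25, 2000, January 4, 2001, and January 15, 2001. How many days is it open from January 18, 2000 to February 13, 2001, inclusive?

January 18, 2000 is a Tuesday.
From January 18, 2000 to February 13, 2001 is 393 days inclusive.
393 = 7 × 56 + 1, so there are 56 full weeks plus 1 extra day.
Each full week contributes 5 weekdays (Mon–Fri): 56 × 5 = 280.
The 1 extra day is Tuesday — 1 of them qualifies.
Total: 280 + 1 = 281.
Holidays: July 13, 2000 (Thu); November 25, 2000 (Sat); January 4, 2001 (Thu); January 15, 2001 (Mon).
3 of the 4 holidays fall on weekdays; the rest are weekends and were already excluded.
Business days: 281 − 3 = 278.

278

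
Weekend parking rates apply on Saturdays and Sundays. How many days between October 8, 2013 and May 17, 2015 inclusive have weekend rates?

October 8, 2013 is a Tuesday.
That's 587 days from start to end, counting both.
587 = 7 × 83 + 6, so there are 83 full weeks plus 6 extra days.
Each full week contributes 2 weekend days (Sat, Sun): 83 × 2 = 166.
The 6 extra days are Tue, Wed, Thu, Fri, Sat, Sun — 2 of them qualify.
Total: 166 + 2 = 168.

168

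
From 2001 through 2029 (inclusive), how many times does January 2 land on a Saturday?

Day of week of January 2 in each year:
2001: Tue, 2002: Wed, 2003: Thu, 2004: Fri, 2005: Sun, 2006: Mon, 2007: Tue, 2008: Wed, 2009: Fri, 2010: Sat ✓, 2011: Sun, 2012: Mon, 2013: Wed, 2014: Thu, 2015: Fri, 2016: Sat ✓, 2017: Mon, 2018: Tue, 2019: Wed, 2020: Thu, 2021: Sat ✓, 2022: Sun, 2023: Mon, 2024: Tue, 2025: Thu, 2026: Fri, 2027: Sat ✓, 2028: Sun, 2029: Tue
Saturdays: 2010, 2016, 2021, 2027.

4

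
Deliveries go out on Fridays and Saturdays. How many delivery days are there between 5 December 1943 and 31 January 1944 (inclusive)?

16

5 December 1943 is a Sunday.
That's 58 days from start to end, counting both.
58 = 7 × 8 + 2, so there are 8 full weeks plus 2 extra days.
Each full week contributes 2 days from the set (Fri, Sat): 8 × 2 = 16.
The 2 extra days are Sun, Mon — none qualify.
Total: 16 + 0 = 16.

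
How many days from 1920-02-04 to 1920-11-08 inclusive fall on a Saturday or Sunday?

1920-02-04 is a Wednesday.
From 1920-02-04 to 1920-11-08 is 279 days inclusive.
279 = 7 × 39 + 6, so there are 39 full weeks plus 6 extra days.
Each full week contributes 2 days from the set (Sat, Sun): 39 × 2 = 78.
The 6 extra days are Wed, Thu, Fri, Sat, Sun, Mon — 2 of them qualify.
Total: 78 + 2 = 80.

80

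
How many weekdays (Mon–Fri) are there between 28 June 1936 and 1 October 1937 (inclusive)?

330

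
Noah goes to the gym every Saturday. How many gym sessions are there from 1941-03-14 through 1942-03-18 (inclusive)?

1941-03-14 is a Friday.
That's 370 days from start to end, counting both.
370 = 7 × 52 + 6, so there are 52 full weeks plus 6 extra days.
Each full week contributes one Saturday: 52 so far.
The 6 extra days are Friday, Saturday, Sunday, Monday, Tuesday, Wednesday — 1 of them qualifies.
Total: 52 + 1 = 53.

53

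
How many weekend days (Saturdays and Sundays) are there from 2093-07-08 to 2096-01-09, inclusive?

2093-07-08 is a Wednesday.
That's 916 days from start to end, counting both.
916 = 7 × 130 + 6, so there are 130 full weeks plus 6 extra days.
Each full week contributes 2 weekend days (Sat, Sun): 130 × 2 = 260.
The 6 extra days are Wed, Thu, Fri, Sat, Sun, Mon — 2 of them qualify.
Total: 260 + 2 = 262.

262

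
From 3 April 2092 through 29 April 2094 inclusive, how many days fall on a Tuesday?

108 Tuesdays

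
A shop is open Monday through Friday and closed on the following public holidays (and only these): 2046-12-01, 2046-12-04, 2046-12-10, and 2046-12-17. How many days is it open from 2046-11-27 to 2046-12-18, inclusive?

2046-11-27 is a Tuesday.
That's 22 days from start to end, counting both.
22 = 7 × 3 + 1, so there are 3 full weeks plus 1 extra day.
Each full week contributes 5 weekdays (Mon–Fri): 3 × 5 = 15.
The 1 extra day is Tuesday — 1 of them qualifies.
Total: 15 + 1 = 16.
Holidays: 2046-12-01 (Sat); 2046-12-04 (Tue); 2046-12-10 (Mon); 2046-12-17 (Mon).
3 of the 4 holidays fall on weekdays; the rest are weekends and were already excluded.
Business days: 16 − 3 = 13.

13 business days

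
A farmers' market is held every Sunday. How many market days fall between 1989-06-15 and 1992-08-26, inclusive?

167 Sundays

1989-06-15 is a Thursday.
The range spans 1169 days (inclusive of both endpoints).
1169 = 7 × 167, so the span is exactly 167 full weeks.
Each full week contributes one Sunday: 167 so far.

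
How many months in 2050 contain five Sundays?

4

A month has five Sundays exactly when Sunday falls within its first (length − 28) days.
Jan: 31 days, starts Sat → 5 of Sat, Sun, Mon ✓
Feb: 28 days, starts Tue → 5 of (none)
Mar: 31 days, starts Tue → 5 of Tue, Wed, Thu
Apr: 30 days, starts Fri → 5 of Fri, Sat
May: 31 days, starts Sun → 5 of Sun, Mon, Tue ✓
Jun: 30 days, starts Wed → 5 of Wed, Thu
Jul: 31 days, starts Fri → 5 of Fri, Sat, Sun ✓
Aug: 31 days, starts Mon → 5 of Mon, Tue, Wed
Sep: 30 days, starts Thu → 5 of Thu, Fri
Oct: 31 days, starts Sat → 5 of Sat, Sun, Mon ✓
Nov: 30 days, starts Tue → 5 of Tue, Wed
Dec: 31 days, starts Thu → 5 of Thu, Fri, Sat
Months with five Sundays: Jan, May, Jul, Oct.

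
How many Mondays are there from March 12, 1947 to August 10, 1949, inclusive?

126 Mondays

March 12, 1947 is a Wednesday.
From March 12, 1947 to August 10, 1949 is 883 days inclusive.
883 = 7 × 126 + 1, so there are 126 full weeks plus 1 extra day.
Each full week contributes one Monday: 126 so far.
The 1 extra day is Wed — none qualify.
Total: 126 + 0 = 126.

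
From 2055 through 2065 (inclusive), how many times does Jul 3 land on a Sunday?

1

Day of week of July 3 in each year:
2055: Sat, 2056: Mon, 2057: Tue, 2058: Wed, 2059: Thu, 2060: Sat, 2061: Sun ✓, 2062: Mon, 2063: Tue, 2064: Thu, 2065: Fri
Sundays: 2061.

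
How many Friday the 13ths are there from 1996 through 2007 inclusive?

Friday-the-13ths by year:
1996: Sep, Dec
1997: Jun
1998: Feb, Mar, Nov
1999: Aug
2000: Oct
2001: Apr, Jul
2002: Sep, Dec
2003: Jun
2004: Feb, Aug
2005: May
2006: Jan, Oct
2007: Apr, Jul

20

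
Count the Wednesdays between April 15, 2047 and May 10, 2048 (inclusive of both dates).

April 15, 2047 is a Monday.
From April 15, 2047 to May 10, 2048 is 392 days inclusive.
392 = 7 × 56, so the span is exactly 56 full weeks.
Each full week contributes one Wednesday: 56 so far.

56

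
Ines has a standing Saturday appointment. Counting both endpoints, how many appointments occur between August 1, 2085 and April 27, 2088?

August 1, 2085 is a Wednesday.
From August 1, 2085 to April 27, 2088 is 1001 days inclusive.
1001 = 7 × 143, so the span is exactly 143 full weeks.
Each full week contributes one Saturday: 143 so far.
Total: 143.

143 Saturdays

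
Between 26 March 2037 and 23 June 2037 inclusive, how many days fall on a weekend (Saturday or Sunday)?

26

26 March 2037 is a Thursday.
From 26 March 2037 to 23 June 2037 is 90 days inclusive.
90 = 7 × 12 + 6, so there are 12 full weeks plus 6 extra days.
Each full week contributes 2 weekend days (Sat, Sun): 12 × 2 = 24.
The 6 extra days are Thu, Fri, Sat, Sun, Mon, Tue — 2 of them qualify.
Total: 24 + 2 = 26.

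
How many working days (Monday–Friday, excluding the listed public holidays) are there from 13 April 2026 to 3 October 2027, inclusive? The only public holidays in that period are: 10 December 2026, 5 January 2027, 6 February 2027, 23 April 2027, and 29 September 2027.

13 April 2026 is a Monday.
That's 539 days from start to end, counting both.
539 = 7 × 77, so the span is exactly 77 full weeks.
Each full week contributes 5 weekdays (Mon–Fri): 77 × 5 = 385.
Holidays: 10 December 2026 (Thu); 5 January 2027 (Tue); 6 February 2027 (Sat); 23 April 2027 (Fri); 29 September 2027 (Wed).
4 of the 5 holidays fall on weekdays; the rest are weekends and were already excluded.
Business days: 385 − 4 = 381.

381 working days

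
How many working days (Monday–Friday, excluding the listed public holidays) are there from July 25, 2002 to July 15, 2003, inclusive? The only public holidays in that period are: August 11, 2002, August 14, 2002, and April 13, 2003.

253

July 25, 2002 is a Thursday.
The range spans 356 days (inclusive of both endpoints).
356 = 7 × 50 + 6, so there are 50 full weeks plus 6 extra days.
Each full week contributes 5 weekdays (Mon–Fri): 50 × 5 = 250.
The 6 extra days are Thursday, Friday, Saturday, Sunday, Monday, Tuesday — 4 of them qualify.
Total: 250 + 4 = 254.
Holidays: August 11, 2002 (Sun); August 14, 2002 (Wed); April 13, 2003 (Sun).
1 of the 3 holidays fall on weekdays; the rest are weekends and were already excluded.
Business days: 254 − 1 = 253.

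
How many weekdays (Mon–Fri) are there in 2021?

2021-01-01 is a Friday.
From 2021-01-01 to 2021-12-31 is 365 days inclusive.
365 = 7 × 52 + 1, so there are 52 full weeks plus 1 extra day.
Each full week contributes 5 weekdays (Mon–Fri): 52 × 5 = 260.
The 1 extra day is Friday — 1 of them qualifies.
Total: 260 + 1 = 261.

261 weekdays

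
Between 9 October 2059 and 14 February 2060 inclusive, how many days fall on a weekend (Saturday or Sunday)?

37

9 October 2059 is a Thursday.
The range spans 129 days (inclusive of both endpoints).
129 = 7 × 18 + 3, so there are 18 full weeks plus 3 extra days.
Each full week contributes 2 weekend days (Sat, Sun): 18 × 2 = 36.
The 3 extra days are Thu, Fri, Sat — 1 of them qualifies.
Total: 36 + 1 = 37.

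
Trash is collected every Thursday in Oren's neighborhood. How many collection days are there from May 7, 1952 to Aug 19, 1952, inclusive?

May 7, 1952 is a Wednesday.
The range spans 105 days (inclusive of both endpoints).
105 = 7 × 15, so the span is exactly 15 full weeks.
Each full week contributes one Thursday: 15 so far.

15 Thursdays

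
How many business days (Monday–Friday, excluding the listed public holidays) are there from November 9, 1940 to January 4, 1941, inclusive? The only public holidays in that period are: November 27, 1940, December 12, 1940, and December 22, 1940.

38 business days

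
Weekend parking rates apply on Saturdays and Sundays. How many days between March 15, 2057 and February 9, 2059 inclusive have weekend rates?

200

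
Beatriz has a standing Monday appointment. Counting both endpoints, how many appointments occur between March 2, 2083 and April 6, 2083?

5 Mondays

March 2, 2083 is a Tuesday.
From March 2, 2083 to April 6, 2083 is 36 days inclusive.
36 = 7 × 5 + 1, so there are 5 full weeks plus 1 extra day.
Each full week contributes one Monday: 5 so far.
The 1 extra day is Tue — none qualify.
Total: 5 + 0 = 5.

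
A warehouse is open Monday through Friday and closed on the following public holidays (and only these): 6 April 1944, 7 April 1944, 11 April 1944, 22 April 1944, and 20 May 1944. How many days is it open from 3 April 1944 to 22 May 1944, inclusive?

3 April 1944 is a Monday.
That's 50 days from start to end, counting both.
50 = 7 × 7 + 1, so there are 7 full weeks plus 1 extra day.
Each full week contributes 5 weekdays (Mon–Fri): 7 × 5 = 35.
The 1 extra day is Monday — 1 of them qualifies.
Total: 35 + 1 = 36.
Holidays: 6 April 1944 (Thu); 7 April 1944 (Fri); 11 April 1944 (Tue); 22 April 1944 (Sat); 20 May 1944 (Sat).
3 of the 5 holidays fall on weekdays; the rest are weekends and were already excluded.
Business days: 36 − 3 = 33.

33 working days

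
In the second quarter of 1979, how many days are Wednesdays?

13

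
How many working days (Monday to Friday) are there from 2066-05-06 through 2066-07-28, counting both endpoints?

60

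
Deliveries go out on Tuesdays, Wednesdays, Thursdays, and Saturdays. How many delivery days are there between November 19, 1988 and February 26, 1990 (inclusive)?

265

November 19, 1988 is a Saturday.
That's 465 days from start to end, counting both.
465 = 7 × 66 + 3, so there are 66 full weeks plus 3 extra days.
Each full week contributes 4 days from the set (Tue, Wed, Thu, Sat): 66 × 4 = 264.
The 3 extra days are Saturday, Sunday, Monday — 1 of them qualifies.
Total: 264 + 1 = 265.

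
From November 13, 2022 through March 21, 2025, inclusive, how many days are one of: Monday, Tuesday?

November 13, 2022 is a Sunday.
From November 13, 2022 to March 21, 2025 is 860 days inclusive.
860 = 7 × 122 + 6, so there are 122 full weeks plus 6 extra days.
Each full week contributes 2 days from the set (Mon, Tue): 122 × 2 = 244.
The 6 extra days are Sun, Mon, Tue, Wed, Thu, Fri — 2 of them qualify.
Total: 244 + 2 = 246.

246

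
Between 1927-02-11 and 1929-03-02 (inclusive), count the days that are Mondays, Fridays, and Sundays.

322

1927-02-11 is a Friday.
That's 751 days from start to end, counting both.
751 = 7 × 107 + 2, so there are 107 full weeks plus 2 extra days.
Each full week contributes 3 days from the set (Mon, Fri, Sun): 107 × 3 = 321.
The 2 extra days are Fri, Sat — 1 of them qualifies.
Total: 321 + 1 = 322.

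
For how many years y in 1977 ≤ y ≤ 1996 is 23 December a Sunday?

3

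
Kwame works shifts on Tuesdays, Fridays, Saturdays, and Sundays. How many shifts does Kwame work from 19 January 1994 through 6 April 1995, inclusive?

19 January 1994 is a Wednesday.
The range spans 443 days (inclusive of both endpoints).
443 = 7 × 63 + 2, so there are 63 full weeks plus 2 extra days.
Each full week contributes 4 days from the set (Tue, Fri, Sat, Sun): 63 × 4 = 252.
The 2 extra days are Wed, Thu — none qualify.
Total: 252 + 0 = 252.

252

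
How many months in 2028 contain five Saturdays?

5

A month has five Saturdays exactly when Saturday falls within its first (length − 28) days.
Jan: 31 days, starts Sat → 5 of Sat, Sun, Mon ✓
Feb: 29 days, starts Tue → 5 of Tue
Mar: 31 days, starts Wed → 5 of Wed, Thu, Fri
Apr: 30 days, starts Sat → 5 of Sat, Sun ✓
May: 31 days, starts Mon → 5 of Mon, Tue, Wed
Jun: 30 days, starts Thu → 5 of Thu, Fri
Jul: 31 days, starts Sat → 5 of Sat, Sun, Mon ✓
Aug: 31 days, starts Tue → 5 of Tue, Wed, Thu
Sep: 30 days, starts Fri → 5 of Fri, Sat ✓
Oct: 31 days, starts Sun → 5 of Sun, Mon, Tue
Nov: 30 days, starts Wed → 5 of Wed, Thu
Dec: 31 days, starts Fri → 5 of Fri, Sat, Sun ✓
Months with five Saturdays: Jan, Apr, Jul, Sep, Dec.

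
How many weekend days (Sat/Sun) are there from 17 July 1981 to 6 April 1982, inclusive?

17 July 1981 is a Friday.
From 17 July 1981 to 6 April 1982 is 264 days inclusive.
264 = 7 × 37 + 5, so there are 37 full weeks plus 5 extra days.
Each full week contributes 2 weekend days (Sat, Sun): 37 × 2 = 74.
The 5 extra days are Fri, Sat, Sun, Mon, Tue — 2 of them qualify.
Total: 74 + 2 = 76.

76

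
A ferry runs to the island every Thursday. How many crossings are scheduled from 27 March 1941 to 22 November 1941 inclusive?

27 March 1941 is a Thursday.
That's 241 days from start to end, counting both.
241 = 7 × 34 + 3, so there are 34 full weeks plus 3 extra days.
Each full week contributes one Thursday: 34 so far.
The 3 extra days are Thu, Fri, Sat — 1 of them qualifies.
Total: 34 + 1 = 35.

35 Thursdays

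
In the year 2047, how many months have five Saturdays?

4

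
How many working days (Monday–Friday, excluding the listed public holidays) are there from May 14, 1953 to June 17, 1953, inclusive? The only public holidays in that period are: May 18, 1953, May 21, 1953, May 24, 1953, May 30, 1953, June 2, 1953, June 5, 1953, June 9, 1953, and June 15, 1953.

19

May 14, 1953 is a Thursday.
The range spans 35 days (inclusive of both endpoints).
35 = 7 × 5, so the span is exactly 5 full weeks.
Each full week contributes 5 weekdays (Mon–Fri): 5 × 5 = 25.
Holidays: May 18, 1953 (Mon); May 21, 1953 (Thu); May 24, 1953 (Sun); May 30, 1953 (Sat); June 2, 1953 (Tue); June 5, 1953 (Fri); June 9, 1953 (Tue); June 15, 1953 (Mon).
6 of the 8 holidays fall on weekdays; the rest are weekends and were already excluded.
Business days: 25 − 6 = 19.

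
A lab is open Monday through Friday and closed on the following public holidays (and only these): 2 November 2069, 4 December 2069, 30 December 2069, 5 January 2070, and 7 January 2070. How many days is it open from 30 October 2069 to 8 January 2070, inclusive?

48

30 October 2069 is a Wednesday.
That's 71 days from start to end, counting both.
71 = 7 × 10 + 1, so there are 10 full weeks plus 1 extra day.
Each full week contributes 5 weekdays (Mon–Fri): 10 × 5 = 50.
The 1 extra day is Wed — 1 of them qualifies.
Total: 50 + 1 = 51.
Holidays: 2 November 2069 (Sat); 4 December 2069 (Wed); 30 December 2069 (Mon); 5 January 2070 (Sun); 7 January 2070 (Tue).
3 of the 5 holidays fall on weekdays; the rest are weekends and were already excluded.
Business days: 51 − 3 = 48.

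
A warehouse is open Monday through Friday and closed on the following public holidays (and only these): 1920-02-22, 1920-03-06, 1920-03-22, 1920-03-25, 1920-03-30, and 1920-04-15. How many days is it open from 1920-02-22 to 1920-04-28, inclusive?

44 working days

1920-02-22 is a Sunday.
The range spans 67 days (inclusive of both endpoints).
67 = 7 × 9 + 4, so there are 9 full weeks plus 4 extra days.
Each full week contributes 5 weekdays (Mon–Fri): 9 × 5 = 45.
The 4 extra days are Sunday, Monday, Tuesday, Wednesday — 3 of them qualify.
Total: 45 + 3 = 48.
Holidays: 1920-02-22 (Sun); 1920-03-06 (Sat); 1920-03-22 (Mon); 1920-03-25 (Thu); 1920-03-30 (Tue); 1920-04-15 (Thu).
4 of the 6 holidays fall on weekdays; the rest are weekends and were already excluded.
Business days: 48 − 4 = 44.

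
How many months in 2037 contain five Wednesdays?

4

A month has five Wednesdays exactly when Wednesday falls within its first (length − 28) days.
Jan: 31 days, starts Thu → 5 of Thu, Fri, Sat
Feb: 28 days, starts Sun → 5 of (none)
Mar: 31 days, starts Sun → 5 of Sun, Mon, Tue
Apr: 30 days, starts Wed → 5 of Wed, Thu ✓
May: 31 days, starts Fri → 5 of Fri, Sat, Sun
Jun: 30 days, starts Mon → 5 of Mon, Tue
Jul: 31 days, starts Wed → 5 of Wed, Thu, Fri ✓
Aug: 31 days, starts Sat → 5 of Sat, Sun, Mon
Sep: 30 days, starts Tue → 5 of Tue, Wed ✓
Oct: 31 days, starts Thu → 5 of Thu, Fri, Sat
Nov: 30 days, starts Sun → 5 of Sun, Mon
Dec: 31 days, starts Tue → 5 of Tue, Wed, Thu ✓
Months with five Wednesdays: Apr, Jul, Sep, Dec.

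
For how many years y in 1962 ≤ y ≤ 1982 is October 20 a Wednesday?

4

Day of week of October 20 in each year:
1962: Sat, 1963: Sun, 1964: Tue, 1965: Wed ✓, 1966: Thu, 1967: Fri, 1968: Sun, 1969: Mon, 1970: Tue, 1971: Wed ✓, 1972: Fri, 1973: Sat, 1974: Sun, 1975: Mon, 1976: Wed ✓, 1977: Thu, 1978: Fri, 1979: Sat, 1980: Mon, 1981: Tue, 1982: Wed ✓
Wednesdays: 1965, 1971, 1976, 1982.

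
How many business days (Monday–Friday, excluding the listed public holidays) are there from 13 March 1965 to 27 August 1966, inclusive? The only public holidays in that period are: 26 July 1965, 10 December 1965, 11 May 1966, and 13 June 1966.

376

13 March 1965 is a Saturday.
That's 533 days from start to end, counting both.
533 = 7 × 76 + 1, so there are 76 full weeks plus 1 extra day.
Each full week contributes 5 weekdays (Mon–Fri): 76 × 5 = 380.
The 1 extra day is Saturday — none qualify.
Total: 380 + 0 = 380.
Holidays: 26 July 1965 (Mon); 10 December 1965 (Fri); 11 May 1966 (Wed); 13 June 1966 (Mon).
All 4 holidays fall on weekdays, so subtract 4.
Business days: 380 − 4 = 376.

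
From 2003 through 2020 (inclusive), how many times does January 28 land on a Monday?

Day of week of January 28 in each year:
2003: Tue, 2004: Wed, 2005: Fri, 2006: Sat, 2007: Sun, 2008: Mon ✓, 2009: Wed, 2010: Thu, 2011: Fri, 2012: Sat, 2013: Mon ✓, 2014: Tue, 2015: Wed, 2016: Thu, 2017: Sat, 2018: Sun, 2019: Mon ✓, 2020: Tue
Mondays: 2008, 2013, 2019.

3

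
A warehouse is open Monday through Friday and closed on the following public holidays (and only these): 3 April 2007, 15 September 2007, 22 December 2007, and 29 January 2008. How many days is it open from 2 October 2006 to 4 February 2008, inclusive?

349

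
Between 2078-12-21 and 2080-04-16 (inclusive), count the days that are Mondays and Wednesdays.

2078-12-21 is a Wednesday.
From 2078-12-21 to 2080-04-16 is 483 days inclusive.
483 = 7 × 69, so the span is exactly 69 full weeks.
Each full week contributes 2 days from the set (Mon, Wed): 69 × 2 = 138.
Total: 138.

138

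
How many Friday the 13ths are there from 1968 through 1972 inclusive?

8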